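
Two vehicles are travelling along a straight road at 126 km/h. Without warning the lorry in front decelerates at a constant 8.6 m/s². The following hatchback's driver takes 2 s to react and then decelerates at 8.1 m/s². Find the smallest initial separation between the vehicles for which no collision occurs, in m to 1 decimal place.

Minimum gap ≈ 74.4 m

126 km/h ÷ 3.6 = 35.0000 m/s.
Leader travels v²/(2a_L) = 1225.000 / 17.200 = 71.221 m before stopping.
Follower covers v·t_r = 35.0000 × 2 = 70.000 m while reacting, then v²/(2a_F) = 1225.000 / 16.200 = 75.617 m while braking, for a total of 70.000 + 75.617 = 145.617 m.
Since a_F ≤ a_L and the follower starts braking later, the follower is never slower than the leader, so the closest approach is when both have stopped.
Minimum gap = 145.617 − 71.221 = 74.396 m.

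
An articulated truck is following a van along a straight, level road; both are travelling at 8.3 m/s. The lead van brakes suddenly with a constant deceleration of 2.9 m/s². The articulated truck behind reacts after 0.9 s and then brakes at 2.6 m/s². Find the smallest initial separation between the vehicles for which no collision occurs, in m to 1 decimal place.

Leader travels v²/(2a_L) = 68.890 / 5.800 = 11.878 m before stopping.
Follower covers v·t_r = 8.3000 × 0.9 = 7.470 m while reacting, then v²/(2a_F) = 68.890 / 5.200 = 13.248 m while braking, for a total of 7.470 + 13.248 = 20.718 m.
Since a_F ≤ a_L and the follower starts braking later, the follower is never slower than the leader, so the closest approach is when both have stopped.
Minimum gap = 20.718 − 11.878 = 8.840 m.

Minimum gap ≈ 8.8 m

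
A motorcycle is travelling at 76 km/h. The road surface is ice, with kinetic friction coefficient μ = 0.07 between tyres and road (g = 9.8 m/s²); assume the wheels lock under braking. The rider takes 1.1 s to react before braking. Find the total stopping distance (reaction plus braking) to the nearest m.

Total stopping distance ≈ 348 m

76 km/h ÷ 3.6 = 21.1111 m/s.
a = μg = 0.07 × 9.8 = 0.686 m/s².
Reaction distance = v·t_r = 21.1111 × 1.1 = 23.222 m.
Braking distance = v²/(2a) = 21.1111² / (2 × 0.686) = 445.679 / 1.372 = 324.839 m.
Total = 23.222 + 324.839 = 348.061 m.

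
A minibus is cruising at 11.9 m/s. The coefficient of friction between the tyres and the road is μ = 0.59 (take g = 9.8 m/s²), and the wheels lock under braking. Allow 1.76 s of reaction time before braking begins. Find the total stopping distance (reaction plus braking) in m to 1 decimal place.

a = μg = 0.59 × 9.8 = 5.782 m/s².
Reaction distance = v·t_r = 11.9000 × 1.76 = 20.944 m.
Braking distance = v²/(2a) = 11.9000² / (2 × 5.782) = 141.610 / 11.564 = 12.246 m.
Total = 20.944 + 12.246 = 33.190 m.

Total stopping distance ≈ 33.2 m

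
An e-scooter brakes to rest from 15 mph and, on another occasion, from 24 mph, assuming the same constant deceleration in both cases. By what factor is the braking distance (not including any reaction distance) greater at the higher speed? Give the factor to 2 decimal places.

Factor ≈ 2.56

Braking distance d = v²/(2a), so with a fixed, d ∝ v².
Factor = (24/15)² = 1.6000² = 2.5600.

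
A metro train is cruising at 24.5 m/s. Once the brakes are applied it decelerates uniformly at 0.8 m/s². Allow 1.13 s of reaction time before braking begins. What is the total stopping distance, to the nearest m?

Reaction distance = v·t_r = 24.5000 × 1.13 = 27.685 m.
Braking distance = v²/(2a) = 24.5000² / (2 × 0.800) = 600.250 / 1.600 = 375.156 m.
Total = 27.685 + 375.156 = 402.841 m.

Total stopping distance ≈ 403 m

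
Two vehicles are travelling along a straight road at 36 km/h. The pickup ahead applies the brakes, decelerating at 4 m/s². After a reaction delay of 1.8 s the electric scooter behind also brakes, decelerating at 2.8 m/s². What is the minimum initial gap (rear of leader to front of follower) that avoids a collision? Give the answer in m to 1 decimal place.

36 km/h ÷ 3.6 = 10.0000 m/s.
Leader travels v²/(2a_L) = 100.000 / 8.000 = 12.500 m before stopping.
Follower covers v·t_r = 10.0000 × 1.8 = 18.000 m while reacting, then v²/(2a_F) = 100.000 / 5.600 = 17.857 m while braking, for a total of 18.000 + 17.857 = 35.857 m.
Since a_F ≤ a_L and the follower starts braking later, the follower is never slower than the leader, so the closest approach is when both have stopped.
Minimum gap = 35.857 − 12.500 = 23.357 m.

Minimum gap ≈ 23.4 m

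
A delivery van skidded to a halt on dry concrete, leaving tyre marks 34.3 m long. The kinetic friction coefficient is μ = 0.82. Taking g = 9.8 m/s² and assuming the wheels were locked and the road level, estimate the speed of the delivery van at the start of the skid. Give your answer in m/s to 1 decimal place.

Initial speed ≈ 23.5 m/s

Deceleration a = μg = 0.82 × 9.8 = 8.036 m/s².
v = √(2a·d) = √(2 × 8.036 × 34.3) = √551.270 = 23.4791 m/s.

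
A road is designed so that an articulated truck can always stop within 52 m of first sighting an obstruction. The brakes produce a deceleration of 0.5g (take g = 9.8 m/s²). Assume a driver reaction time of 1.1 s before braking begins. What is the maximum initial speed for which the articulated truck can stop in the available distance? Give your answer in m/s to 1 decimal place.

a = 0.5 × 9.8 = 4.900 m/s².
Stopping distance: v·t_r + v²/(2a) = 52 with t_r = 1.1 s and a = 4.900 m/s².
So v² + 10.780 v − 509.60 = 0.
Positive root: v = −a·t_r + √((a·t_r)² + 2a·d) = −5.390 + √(29.052 + 509.60) = 17.8189 m/s.

Maximum speed ≈ 17.8 m/s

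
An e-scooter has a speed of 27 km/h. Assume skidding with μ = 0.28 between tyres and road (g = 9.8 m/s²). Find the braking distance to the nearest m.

27 km/h ÷ 3.6 = 7.5000 m/s.
a = μg = 0.28 × 9.8 = 2.744 m/s².
Braking distance = v²/(2a) = 7.5000² / (2 × 2.744) = 56.250 / 5.488 = 10.250 m.

Braking distance ≈ 10 m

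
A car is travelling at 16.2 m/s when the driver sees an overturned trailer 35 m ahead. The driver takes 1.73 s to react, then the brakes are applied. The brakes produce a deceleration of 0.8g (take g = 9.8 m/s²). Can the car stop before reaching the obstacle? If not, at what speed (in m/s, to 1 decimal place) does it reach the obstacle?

a = 0.8 × 9.8 = 7.840 m/s².
Reaction distance = 16.2000 × 1.73 = 28.026 m.
Braking distance needed to stop: v²/(2a) = 262.440 / 15.680 = 16.737 m, so total needed = 28.026 + 16.737 = 44.763 m > 35 m — it cannot stop.
Distance remaining when braking begins: 35 − 28.026 = 6.974 m.
v² = v₀² − 2a·d = 262.440 − 2 × 7.840 × 6.974 = 153.088 m²/s².
v = √153.088 = 12.373 m/s.

No — it strikes the obstacle at 12.4 m/s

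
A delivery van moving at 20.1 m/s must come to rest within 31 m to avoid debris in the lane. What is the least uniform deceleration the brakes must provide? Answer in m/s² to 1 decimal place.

v² = 2a·d ⇒ a = v²/(2d) = 20.1000² / (2 × 31.000) = 404.010 / 62.000 = 6.5163 m/s².

Required deceleration ≈ 6.5 m/s²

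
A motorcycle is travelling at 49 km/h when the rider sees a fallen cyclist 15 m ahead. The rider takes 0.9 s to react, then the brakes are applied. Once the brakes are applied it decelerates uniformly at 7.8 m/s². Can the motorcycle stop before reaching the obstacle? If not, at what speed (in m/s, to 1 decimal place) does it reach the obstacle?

49 km/h ÷ 3.6 = 13.6111 m/s.
Reaction distance = 13.6111 × 0.9 = 12.250 m.
Braking distance needed to stop: v²/(2a) = 185.262 / 15.600 = 11.876 m, so total needed = 12.250 + 11.876 = 24.126 m > 15 m — it cannot stop.
Distance remaining when braking begins: 15 − 12.250 = 2.750 m.
v² = v₀² − 2a·d = 185.262 − 2 × 7.800 × 2.750 = 142.362 m²/s².
v = √142.362 = 11.932 m/s.

No — it strikes the obstacle at 11.9 m/s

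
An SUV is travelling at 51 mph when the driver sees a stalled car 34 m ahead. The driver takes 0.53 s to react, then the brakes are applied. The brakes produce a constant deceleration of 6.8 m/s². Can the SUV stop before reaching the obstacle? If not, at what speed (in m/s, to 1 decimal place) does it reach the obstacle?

No — it strikes the obstacle at 14.9 m/s

51 mph × 0.44704 = 22.7990 m/s.
Reaction distance = 22.7990 × 0.53 = 12.083 m.
Braking distance needed to stop: v²/(2a) = 519.794 / 13.600 = 38.220 m, so total needed = 12.083 + 38.220 = 50.303 m > 34 m — it cannot stop.
Distance remaining when braking begins: 34 − 12.083 = 21.917 m.
v² = v₀² − 2a·d = 519.794 − 2 × 6.800 × 21.917 = 221.723 m²/s².
v = √221.723 = 14.890 m/s.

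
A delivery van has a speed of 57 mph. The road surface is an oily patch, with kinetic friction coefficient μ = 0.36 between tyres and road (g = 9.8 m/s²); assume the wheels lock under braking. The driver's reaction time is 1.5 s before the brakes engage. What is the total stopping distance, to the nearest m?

57 mph × 0.44704 = 25.4813 m/s.
a = μg = 0.36 × 9.8 = 3.528 m/s².
Reaction distance = v·t_r = 25.4813 × 1.5 = 38.222 m.
Braking distance = v²/(2a) = 25.4813² / (2 × 3.528) = 649.297 / 7.056 = 92.021 m.
Total = 38.222 + 92.021 = 130.243 m.

Total stopping distance ≈ 130 m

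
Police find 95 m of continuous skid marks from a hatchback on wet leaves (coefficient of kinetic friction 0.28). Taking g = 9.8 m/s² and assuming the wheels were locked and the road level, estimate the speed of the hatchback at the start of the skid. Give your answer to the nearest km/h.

Deceleration a = μg = 0.28 × 9.8 = 2.744 m/s².
v = √(2a·d) = √(2 × 2.744 × 95) = √521.360 = 22.8333 m/s.
= 22.8333 × 3.6 = 82.200 km/h.

Initial speed ≈ 82 km/h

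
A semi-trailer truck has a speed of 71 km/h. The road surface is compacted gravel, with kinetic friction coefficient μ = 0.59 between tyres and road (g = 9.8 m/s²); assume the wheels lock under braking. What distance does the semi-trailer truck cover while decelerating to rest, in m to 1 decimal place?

Braking distance ≈ 33.6 m

71 km/h ÷ 3.6 = 19.7222 m/s.
a = μg = 0.59 × 9.8 = 5.782 m/s².
Braking distance = v²/(2a) = 19.7222² / (2 × 5.782) = 388.965 / 11.564 = 33.636 m.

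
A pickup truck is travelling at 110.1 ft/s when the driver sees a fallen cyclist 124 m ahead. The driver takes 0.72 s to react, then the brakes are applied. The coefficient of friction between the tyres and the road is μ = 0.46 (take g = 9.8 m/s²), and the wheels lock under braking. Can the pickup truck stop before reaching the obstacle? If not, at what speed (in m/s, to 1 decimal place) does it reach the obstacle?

110.1 ft/s × 0.3048 = 33.5585 m/s.
a = μg = 0.46 × 9.8 = 4.508 m/s².
Reaction distance = 33.5585 × 0.72 = 24.162 m.
Braking distance needed to stop: v²/(2a) = 1126.173 / 9.016 = 124.908 m, so total needed = 24.162 + 124.908 = 149.070 m > 124 m — it cannot stop.
Distance remaining when braking begins: 124 − 24.162 = 99.838 m.
v² = v₀² − 2a·d = 1126.173 − 2 × 4.508 × 99.838 = 226.034 m²/s².
v = √226.034 = 15.034 m/s.

No — it strikes the obstacle at 15.0 m/s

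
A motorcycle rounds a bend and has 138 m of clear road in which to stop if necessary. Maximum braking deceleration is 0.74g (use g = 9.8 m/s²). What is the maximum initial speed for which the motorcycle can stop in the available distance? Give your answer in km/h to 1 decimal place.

Maximum speed ≈ 161.1 km/h

a = 0.74 × 9.8 = 7.252 m/s².
v²/(2a) = d ⇒ v = √(2 × 7.252 × 138) = √2001.55 = 44.7387 m/s.
44.7387 m/s × 3.6 = 161.059 km/h.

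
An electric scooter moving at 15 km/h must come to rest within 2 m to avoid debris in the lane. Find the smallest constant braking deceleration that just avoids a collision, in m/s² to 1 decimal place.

Required deceleration ≈ 4.3 m/s²

15 km/h ÷ 3.6 = 4.1667 m/s.
v² = 2a·d ⇒ a = v²/(2d) = 4.1667² / (2 × 2.000) = 17.361 / 4.000 = 4.3403 m/s².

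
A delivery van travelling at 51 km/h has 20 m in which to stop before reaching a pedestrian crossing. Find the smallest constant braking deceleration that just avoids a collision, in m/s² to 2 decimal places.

51 km/h ÷ 3.6 = 14.1667 m/s.
v² = 2a·d ⇒ a = v²/(2d) = 14.1667² / (2 × 20.000) = 200.695 / 40.000 = 5.0174 m/s².

Required deceleration ≈ 5.02 m/s²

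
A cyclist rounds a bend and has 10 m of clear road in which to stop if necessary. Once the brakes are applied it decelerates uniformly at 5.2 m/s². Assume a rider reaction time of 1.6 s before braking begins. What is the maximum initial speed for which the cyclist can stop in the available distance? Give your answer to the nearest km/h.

Stopping distance: v·t_r + v²/(2a) = 10 with t_r = 1.6 s and a = 5.200 m/s².
So v² + 16.640 v − 104.00 = 0.
Positive root: v = −a·t_r + √((a·t_r)² + 2a·d) = −8.320 + √(69.222 + 104.00) = 4.8414 m/s.
4.8414 m/s × 3.6 = 17.429 km/h.

Maximum speed ≈ 17 km/h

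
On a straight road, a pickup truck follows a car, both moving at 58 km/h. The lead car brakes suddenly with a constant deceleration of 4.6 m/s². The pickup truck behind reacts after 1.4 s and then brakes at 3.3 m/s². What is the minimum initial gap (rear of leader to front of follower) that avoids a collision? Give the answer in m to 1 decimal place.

58 km/h ÷ 3.6 = 16.1111 m/s.
Leader travels v²/(2a_L) = 259.568 / 9.200 = 28.214 m before stopping.
Follower covers v·t_r = 16.1111 × 1.4 = 22.556 m while reacting, then v²/(2a_F) = 259.568 / 6.600 = 39.328 m while braking, for a total of 22.556 + 39.328 = 61.884 m.
Since a_F ≤ a_L and the follower starts braking later, the follower is never slower than the leader, so the closest approach is when both have stopped.
Minimum gap = 61.884 − 28.214 = 33.670 m.

Minimum gap ≈ 33.7 m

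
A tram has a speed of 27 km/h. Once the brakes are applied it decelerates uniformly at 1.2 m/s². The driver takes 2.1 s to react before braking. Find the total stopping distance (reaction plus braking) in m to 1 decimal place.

Total stopping distance ≈ 39.2 m

27 km/h ÷ 3.6 = 7.5000 m/s.
Reaction distance = v·t_r = 7.5000 × 2.1 = 15.750 m.
Braking distance = v²/(2a) = 7.5000² / (2 × 1.200) = 56.250 / 2.400 = 23.438 m.
Total = 15.750 + 23.438 = 39.188 m.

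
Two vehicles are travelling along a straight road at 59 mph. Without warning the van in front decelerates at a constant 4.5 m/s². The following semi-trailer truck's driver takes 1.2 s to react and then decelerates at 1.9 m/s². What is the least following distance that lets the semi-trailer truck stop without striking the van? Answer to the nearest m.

Minimum gap ≈ 137 m

59 mph × 0.44704 = 26.3754 m/s.
Leader travels v²/(2a_L) = 695.662 / 9.000 = 77.296 m before stopping.
Follower covers v·t_r = 26.3754 × 1.2 = 31.650 m while reacting, then v²/(2a_F) = 695.662 / 3.800 = 183.069 m while braking, for a total of 31.650 + 183.069 = 214.719 m.
Since a_F ≤ a_L and the follower starts braking later, the follower is never slower than the leader, so the closest approach is when both have stopped.
Minimum gap = 214.719 − 77.296 = 137.423 m.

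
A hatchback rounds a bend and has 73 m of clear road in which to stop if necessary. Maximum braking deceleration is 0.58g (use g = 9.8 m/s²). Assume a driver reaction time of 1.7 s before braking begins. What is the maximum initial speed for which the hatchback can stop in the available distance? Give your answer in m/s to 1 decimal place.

a = 0.58 × 9.8 = 5.684 m/s².
Stopping distance: v·t_r + v²/(2a) = 73 with t_r = 1.7 s and a = 5.684 m/s².
So v² + 19.326 v − 829.86 = 0.
Positive root: v = −a·t_r + √((a·t_r)² + 2a·d) = −9.663 + √(93.374 + 829.86) = 20.7218 m/s.

Maximum speed ≈ 20.7 m/s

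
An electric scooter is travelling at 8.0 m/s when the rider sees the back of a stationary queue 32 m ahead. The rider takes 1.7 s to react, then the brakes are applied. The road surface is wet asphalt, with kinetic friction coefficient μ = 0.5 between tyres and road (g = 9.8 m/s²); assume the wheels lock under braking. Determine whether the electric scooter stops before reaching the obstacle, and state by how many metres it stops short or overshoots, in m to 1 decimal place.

Yes — it stops 11.9 m short of the obstacle

a = μg = 0.5 × 9.8 = 4.900 m/s².
Reaction distance = 8.0000 × 1.7 = 13.600 m.
Braking distance = v²/(2a) = 64.000 / 9.800 = 6.531 m.
Total stopping distance = 13.600 + 6.531 = 20.131 m, vs 32 m available — it stops with 32 − 20.131 = 11.869 m to spare.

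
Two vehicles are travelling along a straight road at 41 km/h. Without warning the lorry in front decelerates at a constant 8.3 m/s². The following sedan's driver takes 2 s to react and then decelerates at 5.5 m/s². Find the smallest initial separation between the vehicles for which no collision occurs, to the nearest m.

Minimum gap ≈ 27 m

41 km/h ÷ 3.6 = 11.3889 m/s.
Leader travels v²/(2a_L) = 129.707 / 16.600 = 7.814 m before stopping.
Follower covers v·t_r = 11.3889 × 2 = 22.778 m while reacting, then v²/(2a_F) = 129.707 / 11.000 = 11.792 m while braking, for a total of 22.778 + 11.792 = 34.570 m.
Since a_F ≤ a_L and the follower starts braking later, the follower is never slower than the leader, so the closest approach is when both have stopped.
Minimum gap = 34.570 − 7.814 = 26.756 m.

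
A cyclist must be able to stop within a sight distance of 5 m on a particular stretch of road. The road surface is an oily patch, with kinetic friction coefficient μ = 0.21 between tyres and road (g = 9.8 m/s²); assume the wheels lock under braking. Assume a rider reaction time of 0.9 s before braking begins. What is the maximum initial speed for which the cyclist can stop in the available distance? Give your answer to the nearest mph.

a = μg = 0.21 × 9.8 = 2.058 m/s².
Stopping distance: v·t_r + v²/(2a) = 5 with t_r = 0.9 s and a = 2.058 m/s².
So v² + 3.704 v − 20.58 = 0.
Positive root: v = −a·t_r + √((a·t_r)² + 2a·d) = −1.852 + √(3.430 + 20.58) = 3.0480 m/s.
3.0480 m/s ÷ 0.44704 = 6.818 mph.

Maximum speed ≈ 7 mph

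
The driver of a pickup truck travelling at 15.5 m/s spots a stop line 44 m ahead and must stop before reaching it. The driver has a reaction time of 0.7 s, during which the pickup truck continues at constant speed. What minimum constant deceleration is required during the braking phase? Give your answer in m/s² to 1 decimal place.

Distance covered during reaction = 15.5000 × 0.7 = 10.850 m.
Distance available for braking: 44 − 10.850 = 33.150 m.
v² = 2a·d ⇒ a = v²/(2d) = 15.5000² / (2 × 33.150) = 240.250 / 66.300 = 3.6237 m/s².

Required deceleration ≈ 3.6 m/s²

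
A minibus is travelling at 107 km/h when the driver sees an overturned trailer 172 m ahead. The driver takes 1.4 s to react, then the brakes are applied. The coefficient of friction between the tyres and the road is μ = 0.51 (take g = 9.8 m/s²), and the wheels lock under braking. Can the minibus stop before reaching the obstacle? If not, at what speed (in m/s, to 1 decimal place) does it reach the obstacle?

107 km/h ÷ 3.6 = 29.7222 m/s.
a = μg = 0.51 × 9.8 = 4.998 m/s².
Reaction distance = 29.7222 × 1.4 = 41.611 m.
Braking distance = v²/(2a) = 883.409 / 9.996 = 88.376 m.
Total stopping distance = 41.611 + 88.376 = 129.987 m, vs 172 m available — it stops with 172 − 129.987 = 42.013 m to spare.

Yes — it stops about 42.0 m short of the obstacle, so it never reaches it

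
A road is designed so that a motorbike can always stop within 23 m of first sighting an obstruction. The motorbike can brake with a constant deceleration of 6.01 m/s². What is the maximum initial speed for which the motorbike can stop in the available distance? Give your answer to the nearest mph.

Maximum speed ≈ 37 mph

v²/(2a) = d ⇒ v = √(2 × 6.010 × 23) = √276.46 = 16.6271 m/s.
16.6271 m/s ÷ 0.44704 = 37.194 mph.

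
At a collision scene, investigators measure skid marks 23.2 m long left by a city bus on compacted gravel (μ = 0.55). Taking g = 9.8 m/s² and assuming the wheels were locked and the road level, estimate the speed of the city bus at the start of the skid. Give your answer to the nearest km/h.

Deceleration a = μg = 0.55 × 9.8 = 5.390 m/s².
v = √(2a·d) = √(2 × 5.390 × 23.2) = √250.096 = 15.8144 m/s.
= 15.8144 × 3.6 = 56.932 km/h.

Initial speed ≈ 57 km/h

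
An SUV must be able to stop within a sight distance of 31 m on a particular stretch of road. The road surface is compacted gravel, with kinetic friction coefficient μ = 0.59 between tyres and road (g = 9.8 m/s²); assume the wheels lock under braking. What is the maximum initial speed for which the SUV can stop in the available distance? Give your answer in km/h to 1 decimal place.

Maximum speed ≈ 68.2 km/h

a = μg = 0.59 × 9.8 = 5.782 m/s².
v²/(2a) = d ⇒ v = √(2 × 5.782 × 31) = √358.48 = 18.9336 m/s.
18.9336 m/s × 3.6 = 68.161 km/h.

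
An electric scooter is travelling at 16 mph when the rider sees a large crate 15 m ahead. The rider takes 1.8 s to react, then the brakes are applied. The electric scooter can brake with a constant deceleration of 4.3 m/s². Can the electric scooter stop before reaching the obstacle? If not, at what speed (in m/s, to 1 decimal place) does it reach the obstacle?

No — it strikes the obstacle at 5.7 m/s

16 mph × 0.44704 = 7.1526 m/s.
Reaction distance = 7.1526 × 1.8 = 12.875 m.
Braking distance needed to stop: v²/(2a) = 51.160 / 8.600 = 5.949 m, so total needed = 12.875 + 5.949 = 18.824 m > 15 m — it cannot stop.
Distance remaining when braking begins: 15 − 12.875 = 2.125 m.
v² = v₀² − 2a·d = 51.160 − 2 × 4.300 × 2.125 = 32.885 m²/s².
v = √32.885 = 5.735 m/s.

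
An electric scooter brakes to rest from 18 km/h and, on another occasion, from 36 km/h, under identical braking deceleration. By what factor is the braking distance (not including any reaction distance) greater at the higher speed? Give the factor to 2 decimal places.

Braking distance d = v²/(2a), so with a fixed, d ∝ v².
Factor = (36/18)² = 2.0000² = 4.0000.

Factor ≈ 4.00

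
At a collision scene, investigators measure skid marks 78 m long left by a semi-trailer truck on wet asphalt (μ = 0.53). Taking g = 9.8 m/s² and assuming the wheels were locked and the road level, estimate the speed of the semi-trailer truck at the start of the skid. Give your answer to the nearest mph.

Deceleration a = μg = 0.53 × 9.8 = 5.194 m/s².
v = √(2a·d) = √(2 × 5.194 × 78) = √810.264 = 28.4651 m/s.
= 28.4651 ÷ 0.44704 = 63.675 mph.

Initial speed ≈ 64 mph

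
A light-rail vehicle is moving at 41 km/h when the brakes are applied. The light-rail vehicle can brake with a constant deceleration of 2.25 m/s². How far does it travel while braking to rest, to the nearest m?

41 km/h ÷ 3.6 = 11.3889 m/s.
Braking distance = v²/(2a) = 11.3889² / (2 × 2.250) = 129.707 / 4.500 = 28.824 m.

Braking distance ≈ 29 m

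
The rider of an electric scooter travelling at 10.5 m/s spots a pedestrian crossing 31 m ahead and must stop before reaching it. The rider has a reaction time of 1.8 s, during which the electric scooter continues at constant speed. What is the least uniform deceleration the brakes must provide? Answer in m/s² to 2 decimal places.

Required deceleration ≈ 4.56 m/s²

Distance covered during reaction = 10.5000 × 1.8 = 18.900 m.
Distance available for braking: 31 − 18.900 = 12.100 m.
v² = 2a·d ⇒ a = v²/(2d) = 10.5000² / (2 × 12.100) = 110.250 / 24.200 = 4.5558 m/s².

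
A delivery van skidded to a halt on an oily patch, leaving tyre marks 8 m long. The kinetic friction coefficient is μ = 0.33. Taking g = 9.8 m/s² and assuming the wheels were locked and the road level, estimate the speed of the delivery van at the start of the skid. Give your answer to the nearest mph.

Deceleration a = μg = 0.33 × 9.8 = 3.234 m/s².
v = √(2a·d) = √(2 × 3.234 × 8) = √51.744 = 7.1933 m/s.
= 7.1933 ÷ 0.44704 = 16.091 mph.

Initial speed ≈ 16 mph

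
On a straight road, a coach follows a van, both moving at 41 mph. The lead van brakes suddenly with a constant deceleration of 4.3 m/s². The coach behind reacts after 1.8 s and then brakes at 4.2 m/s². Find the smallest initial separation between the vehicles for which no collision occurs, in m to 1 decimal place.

Minimum gap ≈ 33.9 m

41 mph × 0.44704 = 18.3286 m/s.
Leader travels v²/(2a_L) = 335.938 / 8.600 = 39.063 m before stopping.
Follower covers v·t_r = 18.3286 × 1.8 = 32.991 m while reacting, then v²/(2a_F) = 335.938 / 8.400 = 39.993 m while braking, for a total of 32.991 + 39.993 = 72.984 m.
Since a_F ≤ a_L and the follower starts braking later, the follower is never slower than the leader, so the closest approach is when both have stopped.
Minimum gap = 72.984 − 39.063 = 33.921 m.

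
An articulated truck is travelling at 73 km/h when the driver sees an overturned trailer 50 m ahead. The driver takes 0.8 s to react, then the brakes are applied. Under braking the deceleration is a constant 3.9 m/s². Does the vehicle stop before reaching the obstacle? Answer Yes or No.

73 km/h ÷ 3.6 = 20.2778 m/s.
Reaction distance = 20.2778 × 0.8 = 16.222 m.
Braking distance = v²/(2a) = 411.189 / 7.800 = 52.717 m.
Total stopping distance = 16.222 + 52.717 = 68.939 m, vs 50 m available — it cannot stop in time and overshoots by 68.939 − 50 = 18.939 m.

No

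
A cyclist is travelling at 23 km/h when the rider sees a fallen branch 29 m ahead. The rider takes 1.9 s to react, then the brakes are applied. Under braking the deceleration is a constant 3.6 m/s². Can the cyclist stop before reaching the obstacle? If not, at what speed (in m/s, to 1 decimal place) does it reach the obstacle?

Yes — it stops about 11.2 m short of the obstacle, so it never reaches it

23 km/h ÷ 3.6 = 6.3889 m/s.
Reaction distance = 6.3889 × 1.9 = 12.139 m.
Braking distance = v²/(2a) = 40.818 / 7.200 = 5.669 m.
Total stopping distance = 12.139 + 5.669 = 17.808 m, vs 29 m available — it stops with 29 − 17.808 = 11.192 m to spare.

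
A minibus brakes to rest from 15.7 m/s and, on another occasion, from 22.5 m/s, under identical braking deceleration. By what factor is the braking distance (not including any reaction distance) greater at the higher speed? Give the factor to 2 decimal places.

Factor ≈ 2.05

Braking distance d = v²/(2a), so with a fixed, d ∝ v².
Factor = (22.5/15.7)² = 1.4331² = 2.0538.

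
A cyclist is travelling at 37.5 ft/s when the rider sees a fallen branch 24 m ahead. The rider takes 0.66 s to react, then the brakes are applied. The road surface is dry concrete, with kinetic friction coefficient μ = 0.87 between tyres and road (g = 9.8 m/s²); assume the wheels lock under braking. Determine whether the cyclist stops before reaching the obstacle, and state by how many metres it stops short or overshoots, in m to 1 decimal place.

37.5 ft/s × 0.3048 = 11.4300 m/s.
a = μg = 0.87 × 9.8 = 8.526 m/s².
Reaction distance = 11.4300 × 0.66 = 7.544 m.
Braking distance = v²/(2a) = 130.645 / 17.052 = 7.662 m.
Total stopping distance = 7.544 + 7.662 = 15.206 m, vs 24 m available — it stops with 24 − 15.206 = 8.794 m to spare.

Yes — it stops 8.8 m short of the obstacle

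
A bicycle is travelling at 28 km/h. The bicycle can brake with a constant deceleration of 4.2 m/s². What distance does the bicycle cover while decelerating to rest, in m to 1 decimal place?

Braking distance ≈ 7.2 m

28 km/h ÷ 3.6 = 7.7778 m/s.
Braking distance = v²/(2a) = 7.7778² / (2 × 4.200) = 60.494 / 8.400 = 7.202 m.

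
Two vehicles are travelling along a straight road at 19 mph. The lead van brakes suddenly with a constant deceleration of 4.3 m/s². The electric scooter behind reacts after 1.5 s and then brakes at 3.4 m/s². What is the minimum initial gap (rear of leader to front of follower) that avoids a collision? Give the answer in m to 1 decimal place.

19 mph × 0.44704 = 8.4938 m/s.
Leader travels v²/(2a_L) = 72.145 / 8.600 = 8.389 m before stopping.
Follower covers v·t_r = 8.4938 × 1.5 = 12.741 m while reacting, then v²/(2a_F) = 72.145 / 6.800 = 10.610 m while braking, for a total of 12.741 + 10.610 = 23.351 m.
Since a_F ≤ a_L and the follower starts braking later, the follower is never slower than the leader, so the closest approach is when both have stopped.
Minimum gap = 23.351 − 8.389 = 14.962 m.

Minimum gap ≈ 15.0 m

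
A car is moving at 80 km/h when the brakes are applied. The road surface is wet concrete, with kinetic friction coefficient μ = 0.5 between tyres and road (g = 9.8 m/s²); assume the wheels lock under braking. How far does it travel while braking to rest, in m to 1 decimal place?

Braking distance ≈ 50.4 m

80 km/h ÷ 3.6 = 22.2222 m/s.
a = μg = 0.5 × 9.8 = 4.900 m/s².
Braking distance = v²/(2a) = 22.2222² / (2 × 4.900) = 493.826 / 9.800 = 50.390 m.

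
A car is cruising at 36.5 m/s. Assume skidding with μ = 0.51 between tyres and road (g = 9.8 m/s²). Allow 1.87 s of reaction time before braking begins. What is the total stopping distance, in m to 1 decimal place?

Total stopping distance ≈ 201.5 m

a = μg = 0.51 × 9.8 = 4.998 m/s².
Reaction distance = v·t_r = 36.5000 × 1.87 = 68.255 m.
Braking distance = v²/(2a) = 36.5000² / (2 × 4.998) = 1332.250 / 9.996 = 133.278 m.
Total = 68.255 + 133.278 = 201.533 m.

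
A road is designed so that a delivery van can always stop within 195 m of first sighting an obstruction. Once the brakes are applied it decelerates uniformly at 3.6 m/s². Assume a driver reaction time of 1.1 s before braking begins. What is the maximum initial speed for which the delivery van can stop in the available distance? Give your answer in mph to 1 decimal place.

Maximum speed ≈ 75.4 mph

Stopping distance: v·t_r + v²/(2a) = 195 with t_r = 1.1 s and a = 3.600 m/s².
So v² + 7.920 v − 1404.00 = 0.
Positive root: v = −a·t_r + √((a·t_r)² + 2a·d) = −3.960 + √(15.682 + 1404.00) = 33.7187 m/s.
33.7187 m/s ÷ 0.44704 = 75.427 mph.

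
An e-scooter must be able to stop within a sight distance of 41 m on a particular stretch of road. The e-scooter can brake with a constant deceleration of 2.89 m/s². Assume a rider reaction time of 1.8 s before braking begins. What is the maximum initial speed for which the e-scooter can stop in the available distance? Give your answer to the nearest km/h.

Maximum speed ≈ 40 km/h

Stopping distance: v·t_r + v²/(2a) = 41 with t_r = 1.8 s and a = 2.890 m/s².
So v² + 10.404 v − 236.98 = 0.
Positive root: v = −a·t_r + √((a·t_r)² + 2a·d) = −5.202 + √(27.061 + 236.98) = 11.0473 m/s.
11.0473 m/s × 3.6 = 39.770 km/h.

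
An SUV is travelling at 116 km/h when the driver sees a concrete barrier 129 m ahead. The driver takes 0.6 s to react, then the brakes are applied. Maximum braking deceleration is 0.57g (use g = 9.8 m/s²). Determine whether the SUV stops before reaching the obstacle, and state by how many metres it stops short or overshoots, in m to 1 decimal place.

116 km/h ÷ 3.6 = 32.2222 m/s.
a = 0.57 × 9.8 = 5.586 m/s².
Reaction distance = 32.2222 × 0.6 = 19.333 m.
Braking distance = v²/(2a) = 1038.270 / 11.172 = 92.935 m.
Total stopping distance = 19.333 + 92.935 = 112.268 m, vs 129 m available — it stops with 129 − 112.268 = 16.732 m to spare.

Yes — it stops 16.7 m short of the obstacle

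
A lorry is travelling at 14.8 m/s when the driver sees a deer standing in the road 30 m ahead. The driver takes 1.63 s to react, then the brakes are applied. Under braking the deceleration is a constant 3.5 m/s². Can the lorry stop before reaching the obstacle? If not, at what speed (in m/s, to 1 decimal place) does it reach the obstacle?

No — it strikes the obstacle at 13.3 m/s

Reaction distance = 14.8000 × 1.63 = 24.124 m.
Braking distance needed to stop: v²/(2a) = 219.040 / 7.000 = 31.291 m, so total needed = 24.124 + 31.291 = 55.415 m > 30 m — it cannot stop.
Distance remaining when braking begins: 30 − 24.124 = 5.876 m.
v² = v₀² − 2a·d = 219.040 − 2 × 3.500 × 5.876 = 177.908 m²/s².
v = √177.908 = 13.338 m/s.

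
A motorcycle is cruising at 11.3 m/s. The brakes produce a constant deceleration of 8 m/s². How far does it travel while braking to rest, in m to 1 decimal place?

Braking distance ≈ 8.0 m

Braking distance = v²/(2a) = 11.3000² / (2 × 8.000) = 127.690 / 16.000 = 7.981 m.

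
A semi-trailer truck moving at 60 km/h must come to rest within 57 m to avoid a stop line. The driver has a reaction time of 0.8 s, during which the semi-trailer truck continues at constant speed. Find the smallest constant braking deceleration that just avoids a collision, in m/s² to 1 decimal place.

60 km/h ÷ 3.6 = 16.6667 m/s.
Distance covered during reaction = 16.6667 × 0.8 = 13.333 m.
Distance available for braking: 57 − 13.333 = 43.667 m.
v² = 2a·d ⇒ a = v²/(2d) = 16.6667² / (2 × 43.667) = 277.779 / 87.334 = 3.1807 m/s².

Required deceleration ≈ 3.2 m/s²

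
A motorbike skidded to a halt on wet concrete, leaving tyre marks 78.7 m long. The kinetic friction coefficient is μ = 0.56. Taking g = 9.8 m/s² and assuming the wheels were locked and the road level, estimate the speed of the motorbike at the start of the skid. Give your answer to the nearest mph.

Initial speed ≈ 66 mph

Deceleration a = μg = 0.56 × 9.8 = 5.488 m/s².
v = √(2a·d) = √(2 × 5.488 × 78.7) = √863.811 = 29.3907 m/s.
= 29.3907 ÷ 0.44704 = 65.745 mph.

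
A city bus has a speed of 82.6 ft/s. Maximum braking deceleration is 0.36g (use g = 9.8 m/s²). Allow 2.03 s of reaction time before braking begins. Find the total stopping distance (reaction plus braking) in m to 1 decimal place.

82.6 ft/s × 0.3048 = 25.1765 m/s.
a = 0.36 × 9.8 = 3.528 m/s².
Reaction distance = v·t_r = 25.1765 × 2.03 = 51.108 m.
Braking distance = v²/(2a) = 25.1765² / (2 × 3.528) = 633.856 / 7.056 = 89.832 m.
Total = 51.108 + 89.832 = 140.940 m.

Total stopping distance ≈ 140.9 m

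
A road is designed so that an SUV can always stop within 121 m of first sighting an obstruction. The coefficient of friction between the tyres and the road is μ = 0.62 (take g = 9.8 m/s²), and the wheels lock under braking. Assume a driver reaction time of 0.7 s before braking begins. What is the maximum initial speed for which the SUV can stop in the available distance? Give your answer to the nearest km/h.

Maximum speed ≈ 124 km/h

a = μg = 0.62 × 9.8 = 6.076 m/s².
Stopping distance: v·t_r + v²/(2a) = 121 with t_r = 0.7 s and a = 6.076 m/s².
So v² + 8.506 v − 1470.39 = 0.
Positive root: v = −a·t_r + √((a·t_r)² + 2a·d) = −4.253 + √(18.088 + 1470.39) = 34.3278 m/s.
34.3278 m/s × 3.6 = 123.580 km/h.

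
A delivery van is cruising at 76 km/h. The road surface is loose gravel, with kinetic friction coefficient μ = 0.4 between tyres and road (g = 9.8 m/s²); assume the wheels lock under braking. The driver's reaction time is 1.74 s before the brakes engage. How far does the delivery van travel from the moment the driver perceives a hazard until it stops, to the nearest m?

Total stopping distance ≈ 94 m

76 km/h ÷ 3.6 = 21.1111 m/s.
a = μg = 0.4 × 9.8 = 3.920 m/s².
Reaction distance = v·t_r = 21.1111 × 1.74 = 36.733 m.
Braking distance = v²/(2a) = 21.1111² / (2 × 3.920) = 445.679 / 7.840 = 56.847 m.
Total = 36.733 + 56.847 = 93.580 m.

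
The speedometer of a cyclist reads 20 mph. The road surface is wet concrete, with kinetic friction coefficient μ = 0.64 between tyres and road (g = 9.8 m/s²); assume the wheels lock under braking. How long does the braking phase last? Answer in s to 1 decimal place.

Braking time ≈ 1.4 s

20 mph × 0.44704 = 8.9408 m/s.
a = μg = 0.64 × 9.8 = 6.272 m/s².
Braking time = v/a = 8.9408 / 6.272 = 1.426 s.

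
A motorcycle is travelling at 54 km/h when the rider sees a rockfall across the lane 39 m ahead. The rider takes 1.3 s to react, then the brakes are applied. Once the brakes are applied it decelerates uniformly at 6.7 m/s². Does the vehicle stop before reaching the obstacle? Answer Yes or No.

54 km/h ÷ 3.6 = 15.0000 m/s.
Reaction distance = 15.0000 × 1.3 = 19.500 m.
Braking distance = v²/(2a) = 225.000 / 13.400 = 16.791 m.
Total stopping distance = 19.500 + 16.791 = 36.291 m, vs 39 m available — it stops with 39 − 36.291 = 2.709 m to spare.

Yes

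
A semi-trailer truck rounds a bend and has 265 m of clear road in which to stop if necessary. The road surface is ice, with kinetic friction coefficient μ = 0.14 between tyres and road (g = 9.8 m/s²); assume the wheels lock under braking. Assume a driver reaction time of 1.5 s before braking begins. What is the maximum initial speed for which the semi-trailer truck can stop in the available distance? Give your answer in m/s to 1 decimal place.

Maximum speed ≈ 25.0 m/s

a = μg = 0.14 × 9.8 = 1.372 m/s².
Stopping distance: v·t_r + v²/(2a) = 265 with t_r = 1.5 s and a = 1.372 m/s².
So v² + 4.116 v − 727.16 = 0.
Positive root: v = −a·t_r + √((a·t_r)² + 2a·d) = −2.058 + √(4.235 + 727.16) = 24.9863 m/s.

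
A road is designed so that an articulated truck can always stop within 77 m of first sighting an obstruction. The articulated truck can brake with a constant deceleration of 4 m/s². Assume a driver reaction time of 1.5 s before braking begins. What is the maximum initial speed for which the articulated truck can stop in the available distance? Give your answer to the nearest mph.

Maximum speed ≈ 44 mph

Stopping distance: v·t_r + v²/(2a) = 77 with t_r = 1.5 s and a = 4.000 m/s².
So v² + 12.000 v − 616.00 = 0.
Positive root: v = −a·t_r + √((a·t_r)² + 2a·d) = −6.000 + √(36.000 + 616.00) = 19.5343 m/s.
19.5343 m/s ÷ 0.44704 = 43.697 mph.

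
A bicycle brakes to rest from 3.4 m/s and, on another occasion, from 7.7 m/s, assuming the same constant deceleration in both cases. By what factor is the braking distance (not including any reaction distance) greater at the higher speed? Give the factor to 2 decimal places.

Factor ≈ 5.13

Braking distance d = v²/(2a), so with a fixed, d ∝ v².
Factor = (7.7/3.4)² = 2.2647² = 5.1289.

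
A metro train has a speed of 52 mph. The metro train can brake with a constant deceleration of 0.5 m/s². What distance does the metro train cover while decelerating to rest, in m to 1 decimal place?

Braking distance ≈ 540.4 m

52 mph × 0.44704 = 23.2461 m/s.
Braking distance = v²/(2a) = 23.2461² / (2 × 0.500) = 540.381 / 1.000 = 540.381 m.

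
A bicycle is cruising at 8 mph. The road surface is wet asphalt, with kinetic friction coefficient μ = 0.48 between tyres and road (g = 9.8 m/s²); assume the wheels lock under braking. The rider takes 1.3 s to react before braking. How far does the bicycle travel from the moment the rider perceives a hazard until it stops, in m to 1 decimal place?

Total stopping distance ≈ 6.0 m

8 mph × 0.44704 = 3.5763 m/s.
a = μg = 0.48 × 9.8 = 4.704 m/s².
Reaction distance = v·t_r = 3.5763 × 1.3 = 4.649 m.
Braking distance = v²/(2a) = 3.5763² / (2 × 4.704) = 12.790 / 9.408 = 1.359 m.
Total = 4.649 + 1.359 = 6.008 m.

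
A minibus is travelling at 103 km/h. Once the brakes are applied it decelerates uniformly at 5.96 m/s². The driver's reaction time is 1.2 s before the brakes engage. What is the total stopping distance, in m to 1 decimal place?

103 km/h ÷ 3.6 = 28.6111 m/s.
Reaction distance = v·t_r = 28.6111 × 1.2 = 34.333 m.
Braking distance = v²/(2a) = 28.6111² / (2 × 5.960) = 818.595 / 11.920 = 68.674 m.
Total = 34.333 + 68.674 = 103.007 m.

Total stopping distance ≈ 103.0 m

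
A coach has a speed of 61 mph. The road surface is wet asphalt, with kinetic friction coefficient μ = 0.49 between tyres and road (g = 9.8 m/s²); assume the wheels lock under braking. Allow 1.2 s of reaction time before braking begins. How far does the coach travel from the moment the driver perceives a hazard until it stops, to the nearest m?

Total stopping distance ≈ 110 m

61 mph × 0.44704 = 27.2694 m/s.
a = μg = 0.49 × 9.8 = 4.802 m/s².
Reaction distance = v·t_r = 27.2694 × 1.2 = 32.723 m.
Braking distance = v²/(2a) = 27.2694² / (2 × 4.802) = 743.620 / 9.604 = 77.428 m.
Total = 32.723 + 77.428 = 110.151 m.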